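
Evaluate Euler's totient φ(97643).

72576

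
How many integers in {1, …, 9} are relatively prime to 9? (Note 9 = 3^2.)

φ(9) = 9 · (1 − 1/3)
       = 9 · 2/3 = 6.

6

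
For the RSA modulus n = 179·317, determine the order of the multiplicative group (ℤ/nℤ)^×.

56248

φ(56743) = 56743 · (1 − 1/179) · (1 − 1/317)
       = 56743 · 56248/56743 = 56248.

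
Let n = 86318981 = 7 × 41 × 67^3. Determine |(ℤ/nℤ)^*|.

φ(7) = 7 − 1 = 6.
φ(41) = 41 − 1 = 40.
φ(67^3) = 67^2·(67−1) = 4489·66 = 296274.
Multiply: 6 · 40 · 296274 = 71105760.

71105760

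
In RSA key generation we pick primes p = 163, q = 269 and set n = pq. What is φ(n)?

43416

φ(n) = (p − 1)(q − 1) = (163−1)(269−1) = 162·268 = 43416.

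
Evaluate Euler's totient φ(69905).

48000

69905 = 5 × 11 × 31 × 41.
φ(5) = 5 − 1 = 4.
φ(11) = 11 − 1 = 10.
φ(31) = 31 − 1 = 30.
φ(41) = 41 − 1 = 40.
Since φ is multiplicative, φ(69905) = 4 · 10 · 30 · 40 = 48000.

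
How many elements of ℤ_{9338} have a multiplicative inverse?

9338 = 2 · 7 · 23 · 29.
φ(2) = 2 − 1 = 1.
φ(7) = 7 − 1 = 6.
φ(23) = 23 − 1 = 22.
φ(29) = 29 − 1 = 28.
Since φ is multiplicative, φ(9338) = 1 · 6 · 22 · 28 = 3696.

3696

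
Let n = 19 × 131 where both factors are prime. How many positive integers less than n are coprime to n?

2340

φ(pq) = (p−1)(q−1) = 18 · 130 = 2340.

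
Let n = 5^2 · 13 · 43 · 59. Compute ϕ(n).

φ(5^2) = 5^2 − 5^1 = 25 − 5 = 20.
φ(13) = 13 − 1 = 12.
φ(43) = 43 − 1 = 42.
φ(59) = 59 − 1 = 58.
Multiply: 20 · 12 · 42 · 58 = 584640.

584640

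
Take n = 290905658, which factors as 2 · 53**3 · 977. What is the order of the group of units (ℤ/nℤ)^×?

142562368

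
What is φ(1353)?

800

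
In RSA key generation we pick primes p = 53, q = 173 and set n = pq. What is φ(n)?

φ(53) = 53 − 1 = 52.
φ(173) = 173 − 1 = 172.
Since φ is multiplicative, φ(9169) = 52 · 172 = 8944.

8944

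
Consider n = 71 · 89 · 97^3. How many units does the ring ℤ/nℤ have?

5564106240

φ(5767180687) = 5767180687 · (1 − 1/71) · (1 − 1/89) · (1 − 1/97)
       = 5767180687 · 591360/612943 = 5564106240.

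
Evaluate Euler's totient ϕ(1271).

Prime factorization: 1271 = 31 × 41.
φ(31) = 31 − 1 = 30.
φ(41) = 41 − 1 = 40.
φ(1271) = 30 × 40 = 1200.

1200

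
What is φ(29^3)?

23548

φ(24389) = 24389 · (1 − 1/29)
       = 24389 · 28/29 = 23548.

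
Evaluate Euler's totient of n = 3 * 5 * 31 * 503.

φ(233895) = 233895 · (1 − 1/3) · (1 − 1/5) · (1 − 1/31) · (1 − 1/503)
       = 233895 · 120480/233895 = 120480.

120480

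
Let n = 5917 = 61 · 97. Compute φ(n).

5760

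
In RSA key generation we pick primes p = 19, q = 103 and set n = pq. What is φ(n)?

φ(1957) = 1957 · (1 − 1/19) · (1 − 1/103)
       = 1957 · 1836/1957 = 1836.

1836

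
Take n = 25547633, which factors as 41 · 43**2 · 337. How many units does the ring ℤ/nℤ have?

24272640

φ(25547633) = 25547633 · (1 − 1/41) · (1 − 1/43) · (1 − 1/337)
       = 25547633 · 564480/594131 = 24272640.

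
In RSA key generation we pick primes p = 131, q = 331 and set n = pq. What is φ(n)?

42900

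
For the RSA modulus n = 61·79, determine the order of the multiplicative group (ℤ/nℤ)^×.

4680

φ(pq) = (p−1)(q−1) = 60 · 78 = 4680.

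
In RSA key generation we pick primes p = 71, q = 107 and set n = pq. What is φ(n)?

7420

φ(n) = (p − 1)(q − 1) = (71−1)(107−1) = 70·106 = 7420.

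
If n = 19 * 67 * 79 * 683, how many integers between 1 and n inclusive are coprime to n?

63196848

φ(19) = 19 − 1 = 18.
φ(67) = 67 − 1 = 66.
φ(79) = 79 − 1 = 78.
φ(683) = 683 − 1 = 682.
Multiply: 18 · 66 · 78 · 682 = 63196848.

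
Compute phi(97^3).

903264

φ(912673) = 912673 · (1 − 1/97)
       = 912673 · 96/97 = 903264.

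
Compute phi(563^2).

φ(563^2) = 563^1·(563−1) = 563·562 = 316406.

316406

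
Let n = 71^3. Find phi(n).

352870

φ(71^3) = 71^2·(71−1) = 5041·70 = 352870.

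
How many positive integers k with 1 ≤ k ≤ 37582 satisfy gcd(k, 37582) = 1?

Factor 37582: 37582 = 2 * 19 * 23 * 43.
φ(2) = 2 − 1 = 1.
φ(19) = 19 − 1 = 18.
φ(23) = 23 − 1 = 22.
φ(43) = 43 − 1 = 42.
Multiply: 1 · 18 · 22 · 42 = 16632.

16632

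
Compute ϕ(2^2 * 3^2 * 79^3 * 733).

4276033632

φ(2^2) = 2^1·(2−1) = 2·1 = 2.
φ(3^2) = 3^1·(3−1) = 3·2 = 6.
φ(79^3) = 79^2·(79−1) = 6241·78 = 486798.
φ(733) = 733 − 1 = 732.
Since φ is multiplicative, φ(13010313132) = 2 · 6 · 486798 · 732 = 4276033632.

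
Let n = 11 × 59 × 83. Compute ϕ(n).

47560

φ(53867) = 53867 · (1 − 1/11) · (1 − 1/59) · (1 − 1/83)
       = 53867 · 47560/53867 = 47560.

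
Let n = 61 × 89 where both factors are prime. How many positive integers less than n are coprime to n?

φ(n) = (p − 1)(q − 1) = (61−1)(89−1) = 60·88 = 5280.

5280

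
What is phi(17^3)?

φ(4913) = 4913 · (1 − 1/17)
       = 4913 · 16/17 = 4624.

4624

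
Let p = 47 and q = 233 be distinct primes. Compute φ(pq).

10672

φ(n) = (p − 1)(q − 1) = (47−1)(233−1) = 46·232 = 10672.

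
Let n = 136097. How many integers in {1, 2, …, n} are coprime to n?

114912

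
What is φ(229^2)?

52212

φ(52441) = 52441 · (1 − 1/229)
       = 52441 · 228/229 = 52212.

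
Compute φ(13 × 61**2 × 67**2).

φ(217146397) = 217146397 · (1 − 1/13) · (1 − 1/61) · (1 − 1/67)
       = 217146397 · 47520/53131 = 194214240.

194214240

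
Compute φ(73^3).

φ(389017) = 389017 · (1 − 1/73)
       = 389017 · 72/73 = 383688.

383688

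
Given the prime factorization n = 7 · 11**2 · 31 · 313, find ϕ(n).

φ(8218441) = 8218441 · (1 − 1/7) · (1 − 1/11) · (1 − 1/31) · (1 − 1/313)
       = 8218441 · 561600/747131 = 6177600.

6177600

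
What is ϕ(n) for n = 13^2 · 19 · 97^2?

φ(30212299) = 30212299 · (1 − 1/13) · (1 − 1/19) · (1 − 1/97)
       = 30212299 · 20736/23959 = 26148096.

26148096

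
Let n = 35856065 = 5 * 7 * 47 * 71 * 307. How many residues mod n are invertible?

23647680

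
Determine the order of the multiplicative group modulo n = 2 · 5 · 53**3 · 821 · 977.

φ(1194167726090) = 1194167726090 · (1 − 1/2) · (1 − 1/5) · (1 − 1/53) · (1 − 1/821) · (1 − 1/977)
       = 1194167726090 · 166466560/425122010 = 467604567040.

467604567040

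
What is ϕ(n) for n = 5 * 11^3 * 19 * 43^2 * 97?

15104517120

φ(5) = 5 − 1 = 4.
φ(11^3) = 11^3 − 11^2 = 1331 − 121 = 1210.
φ(19) = 19 − 1 = 18.
φ(43^2) = 43^2 − 43^1 = 1849 − 43 = 1806.
φ(97) = 97 − 1 = 96.
Since φ is multiplicative, φ(22678290085) = 4 · 1210 · 18 · 1806 · 96 = 15104517120.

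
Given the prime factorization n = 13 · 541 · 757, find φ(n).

φ(5323981) = 5323981 · (1 − 1/13) · (1 − 1/541) · (1 − 1/757)
       = 5323981 · 4898880/5323981 = 4898880.

4898880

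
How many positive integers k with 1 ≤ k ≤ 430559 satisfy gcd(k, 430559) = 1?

362880

Factor 430559: 430559 = 17 · 19 · 31 · 43.
φ(17) = 17 − 1 = 16.
φ(19) = 19 − 1 = 18.
φ(31) = 31 − 1 = 30.
φ(43) = 43 − 1 = 42.
Since φ is multiplicative, φ(430559) = 16 · 18 · 30 · 42 = 362880.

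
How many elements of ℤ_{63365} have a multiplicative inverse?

Factor 63365: 63365 = 5 · 19 · 23 · 29.
φ(63365) = 63365 · (1 − 1/5) · (1 − 1/19) · (1 − 1/23) · (1 − 1/29)
       = 63365 · 44352/63365 = 44352.

44352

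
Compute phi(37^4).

φ(37^4) = 37^3·(37−1) = 50653·36 = 1823508.

1823508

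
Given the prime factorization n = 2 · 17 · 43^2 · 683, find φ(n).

φ(42937478) = 42937478 · (1 − 1/2) · (1 − 1/17) · (1 − 1/43) · (1 − 1/683)
       = 42937478 · 458304/998546 = 19707072.

19707072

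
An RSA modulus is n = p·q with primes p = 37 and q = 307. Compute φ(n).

11016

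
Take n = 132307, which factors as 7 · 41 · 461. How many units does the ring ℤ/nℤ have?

φ(7) = 7 − 1 = 6.
φ(41) = 41 − 1 = 40.
φ(461) = 461 − 1 = 460.
Multiply: 6 · 40 · 460 = 110400.

110400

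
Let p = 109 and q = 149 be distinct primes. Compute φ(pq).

15984

φ(pq) = (p−1)(q−1) = 108 · 148 = 15984.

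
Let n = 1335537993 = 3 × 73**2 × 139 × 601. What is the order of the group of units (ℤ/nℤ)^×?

φ(3) = 3 − 1 = 2.
φ(73^2) = 73^2 − 73^1 = 5329 − 73 = 5256.
φ(139) = 139 − 1 = 138.
φ(601) = 601 − 1 = 600.
Since φ is multiplicative, φ(1335537993) = 2 · 5256 · 138 · 600 = 870393600.

870393600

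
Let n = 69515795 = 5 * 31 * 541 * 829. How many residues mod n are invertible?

53654400

φ(5) = 5 − 1 = 4.
φ(31) = 31 − 1 = 30.
φ(541) = 541 − 1 = 540.
φ(829) = 829 − 1 = 828.
Since φ is multiplicative, φ(69515795) = 4 · 30 · 540 · 828 = 53654400.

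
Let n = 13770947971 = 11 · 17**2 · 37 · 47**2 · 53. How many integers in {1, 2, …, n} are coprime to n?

11008558080

φ(13770947971) = 13770947971 · (1 − 1/11) · (1 − 1/17) · (1 − 1/37) · (1 − 1/47) · (1 − 1/53)
       = 13770947971 · 13777920/17235229 = 11008558080.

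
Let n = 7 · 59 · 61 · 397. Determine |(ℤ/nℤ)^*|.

8268480

φ(10001621) = 10001621 · (1 − 1/7) · (1 − 1/59) · (1 − 1/61) · (1 − 1/397)
       = 10001621 · 8268480/10001621 = 8268480.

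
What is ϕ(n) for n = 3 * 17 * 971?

φ(49521) = 49521 · (1 − 1/3) · (1 − 1/17) · (1 − 1/971)
       = 49521 · 31040/49521 = 31040.

31040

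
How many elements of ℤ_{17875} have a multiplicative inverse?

12000

Factor 17875: 17875 = 5^3 * 11 * 13.
φ(5^3) = 5^3 − 5^2 = 125 − 25 = 100.
φ(11) = 11 − 1 = 10.
φ(13) = 13 − 1 = 12.
Multiply: 100 · 10 · 12 = 12000.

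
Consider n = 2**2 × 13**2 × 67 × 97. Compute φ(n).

1976832

φ(4393324) = 4393324 · (1 − 1/2) · (1 − 1/13) · (1 − 1/67) · (1 − 1/97)
       = 4393324 · 76032/168974 = 1976832.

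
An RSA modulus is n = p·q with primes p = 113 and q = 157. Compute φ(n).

17472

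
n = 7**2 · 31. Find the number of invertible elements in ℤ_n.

φ(1519) = 1519 · (1 − 1/7) · (1 − 1/31)
       = 1519 · 180/217 = 1260.

1260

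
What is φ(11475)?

5760

11475 = 3^3 · 5^2 · 17.
φ(11475) = 11475 · (1 − 1/3) · (1 − 1/5) · (1 − 1/17)
       = 11475 · 128/255 = 5760.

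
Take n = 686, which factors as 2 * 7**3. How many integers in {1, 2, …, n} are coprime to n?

φ(2) = 2 − 1 = 1.
φ(7^3) = 7^2·(7−1) = 49·6 = 294.
φ(686) = 1 × 294 = 294.

294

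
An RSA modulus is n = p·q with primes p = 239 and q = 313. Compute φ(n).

φ(pq) = (p−1)(q−1) = 238 · 312 = 74256.

74256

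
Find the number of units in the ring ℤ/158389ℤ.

116160

Factor 158389: 158389 = 7 · 11**3 · 17.
φ(158389) = 158389 · (1 − 1/7) · (1 − 1/11) · (1 − 1/17)
       = 158389 · 960/1309 = 116160.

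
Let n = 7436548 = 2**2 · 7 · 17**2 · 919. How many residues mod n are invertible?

2996352

φ(2^2) = 2^1·(2−1) = 2·1 = 2.
φ(7) = 7 − 1 = 6.
φ(17^2) = 17^2 − 17^1 = 289 − 17 = 272.
φ(919) = 919 − 1 = 918.
Multiply: 2 · 6 · 272 · 918 = 2996352.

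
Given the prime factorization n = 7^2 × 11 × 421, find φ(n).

176400

φ(7^2) = 7^2 − 7^1 = 49 − 7 = 42.
φ(11) = 11 − 1 = 10.
φ(421) = 421 − 1 = 420.
Multiply: 42 · 10 · 420 = 176400.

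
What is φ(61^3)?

223260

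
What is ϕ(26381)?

23760

26381 = 23 * 31 * 37.
φ(26381) = 26381 · (1 − 1/23) · (1 − 1/31) · (1 − 1/37)
       = 26381 · 23760/26381 = 23760.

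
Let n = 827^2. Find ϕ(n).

683102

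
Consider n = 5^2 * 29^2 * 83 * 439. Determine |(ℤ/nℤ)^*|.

φ(766087925) = 766087925 · (1 − 1/5) · (1 − 1/29) · (1 − 1/83) · (1 − 1/439)
       = 766087925 · 4022592/5283365 = 583275840.

583275840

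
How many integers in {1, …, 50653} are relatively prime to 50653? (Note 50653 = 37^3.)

49284

φ(37^3) = 37^3 − 37^2 = 50653 − 1369 = 49284.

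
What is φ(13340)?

4928

First factor: 13340 = 2**2 × 5 × 23 × 29.
φ(13340) = 13340 · (1 − 1/2) · (1 − 1/5) · (1 − 1/23) · (1 − 1/29)
       = 13340 · 2464/6670 = 4928.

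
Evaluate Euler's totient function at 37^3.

49284

φ(50653) = 50653 · (1 − 1/37)
       = 50653 · 36/37 = 49284.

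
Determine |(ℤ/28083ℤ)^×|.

Factor 28083: 28083 = 3 · 11 · 23 · 37.
φ(28083) = 28083 · (1 − 1/3) · (1 − 1/11) · (1 − 1/23) · (1 − 1/37)
       = 28083 · 15840/28083 = 15840.

15840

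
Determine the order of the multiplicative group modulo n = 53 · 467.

24232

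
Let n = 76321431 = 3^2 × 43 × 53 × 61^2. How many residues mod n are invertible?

φ(3^2) = 3^1·(3−1) = 3·2 = 6.
φ(43) = 43 − 1 = 42.
φ(53) = 53 − 1 = 52.
φ(61^2) = 61^1·(61−1) = 61·60 = 3660.
Since φ is multiplicative, φ(76321431) = 6 · 42 · 52 · 3660 = 47960640.

47960640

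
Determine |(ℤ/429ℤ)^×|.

429 = 3 × 11 × 13.
φ(3) = 3 − 1 = 2.
φ(11) = 11 − 1 = 10.
φ(13) = 13 − 1 = 12.
Multiply: 2 · 10 · 12 = 240.

240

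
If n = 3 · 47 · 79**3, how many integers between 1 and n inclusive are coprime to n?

44785416

φ(3) = 3 − 1 = 2.
φ(47) = 47 − 1 = 46.
φ(79^3) = 79^3 − 79^2 = 493039 − 6241 = 486798.
φ(69518499) = 2 × 46 × 486798 = 44785416.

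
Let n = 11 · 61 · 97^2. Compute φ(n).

5587200

φ(6313439) = 6313439 · (1 − 1/11) · (1 − 1/61) · (1 − 1/97)
       = 6313439 · 57600/65087 = 5587200.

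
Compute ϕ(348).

348 = 2^2 · 3 · 29.
φ(348) = 348 · (1 − 1/2) · (1 − 1/3) · (1 − 1/29)
       = 348 · 56/174 = 112.

112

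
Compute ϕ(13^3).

2028

φ(2197) = 2197 · (1 − 1/13)
       = 2197 · 12/13 = 2028.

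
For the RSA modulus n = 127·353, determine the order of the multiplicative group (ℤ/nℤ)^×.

44352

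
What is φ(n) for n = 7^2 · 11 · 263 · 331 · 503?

φ(23601548201) = 23601548201 · (1 − 1/7) · (1 − 1/11) · (1 − 1/263) · (1 − 1/331) · (1 − 1/503)
       = 23601548201 · 2604175200/3371649743 = 18229226400.

18229226400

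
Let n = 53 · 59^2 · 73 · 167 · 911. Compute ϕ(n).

1935375886080

φ(2048979442493) = 2048979442493 · (1 − 1/53) · (1 − 1/59) · (1 − 1/73) · (1 − 1/167) · (1 − 1/911)
       = 2048979442493 · 32802981120/34728465127 = 1935375886080.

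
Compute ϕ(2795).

2016

First factor: 2795 = 5 · 13 · 43.
φ(2795) = 2795 · (1 − 1/5) · (1 − 1/13) · (1 − 1/43)
       = 2795 · 2016/2795 = 2016.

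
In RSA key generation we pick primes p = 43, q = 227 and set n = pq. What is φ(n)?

φ(43) = 43 − 1 = 42.
φ(227) = 227 − 1 = 226.
Multiply: 42 · 226 = 9492.

9492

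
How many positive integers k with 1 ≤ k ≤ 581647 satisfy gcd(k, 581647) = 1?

479160

First factor: 581647 = 11**3 · 19 · 23.
φ(581647) = 581647 · (1 − 1/11) · (1 − 1/19) · (1 − 1/23)
       = 581647 · 3960/4807 = 479160.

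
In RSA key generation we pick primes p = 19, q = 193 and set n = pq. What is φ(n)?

3456

φ(pq) = (p−1)(q−1) = 18 · 192 = 3456.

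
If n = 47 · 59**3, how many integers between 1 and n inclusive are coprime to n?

9287308

φ(9652813) = 9652813 · (1 − 1/47) · (1 − 1/59)
       = 9652813 · 2668/2773 = 9287308.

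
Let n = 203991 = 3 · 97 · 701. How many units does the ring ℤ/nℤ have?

134400

φ(3) = 3 − 1 = 2.
φ(97) = 97 − 1 = 96.
φ(701) = 701 − 1 = 700.
Multiply: 2 · 96 · 700 = 134400.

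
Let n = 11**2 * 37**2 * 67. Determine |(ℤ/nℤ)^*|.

9670320

φ(11098483) = 11098483 · (1 − 1/11) · (1 − 1/37) · (1 − 1/67)
       = 11098483 · 23760/27269 = 9670320.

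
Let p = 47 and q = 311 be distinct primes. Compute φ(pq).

14260

φ(14617) = 14617 · (1 − 1/47) · (1 − 1/311)
       = 14617 · 14260/14617 = 14260.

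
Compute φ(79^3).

486798

φ(79^3) = 79^2·(79−1) = 6241·78 = 486798.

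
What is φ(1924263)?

1069200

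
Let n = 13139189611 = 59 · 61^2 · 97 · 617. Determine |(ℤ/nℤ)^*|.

φ(13139189611) = 13139189611 · (1 − 1/59) · (1 − 1/61) · (1 − 1/97) · (1 − 1/617)
       = 13139189611 · 205793280/215396551 = 12553390080.

12553390080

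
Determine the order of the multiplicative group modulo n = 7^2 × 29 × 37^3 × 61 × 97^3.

3141081627586560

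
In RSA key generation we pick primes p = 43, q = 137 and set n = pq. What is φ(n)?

5712

For distinct primes, φ(pq) = (p−1)(q−1) = 42 × 136 = 5712.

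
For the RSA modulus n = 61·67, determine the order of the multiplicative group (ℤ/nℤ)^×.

φ(61) = 61 − 1 = 60.
φ(67) = 67 − 1 = 66.
Since φ is multiplicative, φ(4087) = 60 · 66 = 3960.

3960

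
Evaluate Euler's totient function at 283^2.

φ(283^2) = 283^2 − 283^1 = 80089 − 283 = 79806.

79806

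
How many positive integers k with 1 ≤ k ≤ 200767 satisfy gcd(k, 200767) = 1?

155232

Factor 200767: 200767 = 7 × 23 × 29 × 43.
φ(200767) = 200767 · (1 − 1/7) · (1 − 1/23) · (1 − 1/29) · (1 − 1/43)
       = 200767 · 155232/200767 = 155232.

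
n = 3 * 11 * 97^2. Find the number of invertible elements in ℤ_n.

186240

φ(3) = 3 − 1 = 2.
φ(11) = 11 − 1 = 10.
φ(97^2) = 97^1·(97−1) = 97·96 = 9312.
Multiply: 2 · 10 · 9312 = 186240.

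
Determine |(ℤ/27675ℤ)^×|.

14400

Factor 27675: 27675 = 3^3 · 5^2 · 41.
φ(3^3) = 3^2·(3−1) = 9·2 = 18.
φ(5^2) = 5^2 − 5^1 = 25 − 5 = 20.
φ(41) = 41 − 1 = 40.
Multiply: 18 · 20 · 40 = 14400.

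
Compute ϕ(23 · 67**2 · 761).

73935840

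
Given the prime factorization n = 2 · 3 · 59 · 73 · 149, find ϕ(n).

1236096

φ(3850458) = 3850458 · (1 − 1/2) · (1 − 1/3) · (1 − 1/59) · (1 − 1/73) · (1 − 1/149)
       = 3850458 · 1236096/3850458 = 1236096.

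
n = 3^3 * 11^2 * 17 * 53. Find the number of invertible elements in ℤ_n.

1647360

φ(2943567) = 2943567 · (1 − 1/3) · (1 − 1/11) · (1 − 1/17) · (1 − 1/53)
       = 2943567 · 16640/29733 = 1647360.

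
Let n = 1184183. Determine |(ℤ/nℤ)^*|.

First factor: 1184183 = 7^2 · 11 · 13^3.
φ(1184183) = 1184183 · (1 − 1/7) · (1 − 1/11) · (1 − 1/13)
       = 1184183 · 720/1001 = 851760.

851760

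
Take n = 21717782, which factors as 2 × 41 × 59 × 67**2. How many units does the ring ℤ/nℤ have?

10259040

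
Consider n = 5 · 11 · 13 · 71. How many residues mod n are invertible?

φ(5) = 5 − 1 = 4.
φ(11) = 11 − 1 = 10.
φ(13) = 13 − 1 = 12.
φ(71) = 71 − 1 = 70.
Multiply: 4 · 10 · 12 · 70 = 33600.

33600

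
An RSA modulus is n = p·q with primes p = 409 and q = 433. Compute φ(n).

176256

φ(177097) = 177097 · (1 − 1/409) · (1 − 1/433)
       = 177097 · 176256/177097 = 176256.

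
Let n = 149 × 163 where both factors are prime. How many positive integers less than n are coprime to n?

For distinct primes, φ(pq) = (p−1)(q−1) = 148 × 162 = 23976.

23976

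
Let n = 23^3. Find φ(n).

φ(12167) = 12167 · (1 − 1/23)
       = 12167 · 22/23 = 11638.

11638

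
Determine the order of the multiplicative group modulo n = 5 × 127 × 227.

φ(144145) = 144145 · (1 − 1/5) · (1 − 1/127) · (1 − 1/227)
       = 144145 · 113904/144145 = 113904.

113904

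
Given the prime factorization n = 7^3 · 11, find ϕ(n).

2940

φ(3773) = 3773 · (1 − 1/7) · (1 − 1/11)
       = 3773 · 60/77 = 2940.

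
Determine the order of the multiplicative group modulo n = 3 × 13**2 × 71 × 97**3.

φ(32853489981) = 32853489981 · (1 − 1/3) · (1 − 1/13) · (1 − 1/71) · (1 − 1/97)
       = 32853489981 · 161280/268593 = 19727285760.

19727285760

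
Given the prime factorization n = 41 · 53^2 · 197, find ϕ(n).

21607040

φ(41) = 41 − 1 = 40.
φ(53^2) = 53^2 − 53^1 = 2809 − 53 = 2756.
φ(197) = 197 − 1 = 196.
φ(22688293) = 40 × 2756 × 196 = 21607040.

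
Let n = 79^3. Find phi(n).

φ(79^3) = 79^2·(79−1) = 6241·78 = 486798.

486798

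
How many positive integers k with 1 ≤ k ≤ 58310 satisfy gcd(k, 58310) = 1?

18816

Prime factorization: 58310 = 2 * 5 * 7**3 * 17.
φ(58310) = 58310 · (1 − 1/2) · (1 − 1/5) · (1 − 1/7) · (1 − 1/17)
       = 58310 · 384/1190 = 18816.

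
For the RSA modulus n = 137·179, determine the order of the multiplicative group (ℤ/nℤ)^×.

24208

φ(n) = (p − 1)(q − 1) = (137−1)(179−1) = 136·178 = 24208.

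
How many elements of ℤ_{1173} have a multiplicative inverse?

704

Factor 1173: 1173 = 3 * 17 * 23.
φ(1173) = 1173 · (1 − 1/3) · (1 − 1/17) · (1 − 1/23)
       = 1173 · 704/1173 = 704.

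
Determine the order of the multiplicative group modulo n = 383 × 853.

φ(326699) = 326699 · (1 − 1/383) · (1 − 1/853)
       = 326699 · 325464/326699 = 325464.

325464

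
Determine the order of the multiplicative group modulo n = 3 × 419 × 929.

φ(1167753) = 1167753 · (1 − 1/3) · (1 − 1/419) · (1 − 1/929)
       = 1167753 · 775808/1167753 = 775808.

775808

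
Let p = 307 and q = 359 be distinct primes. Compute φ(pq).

109548

φ(n) = (p − 1)(q − 1) = (307−1)(359−1) = 306·358 = 109548.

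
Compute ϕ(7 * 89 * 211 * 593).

65640960

φ(77951629) = 77951629 · (1 − 1/7) · (1 − 1/89) · (1 − 1/211) · (1 − 1/593)
       = 77951629 · 65640960/77951629 = 65640960.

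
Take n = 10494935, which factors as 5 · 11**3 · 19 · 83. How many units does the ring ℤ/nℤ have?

7143840

φ(10494935) = 10494935 · (1 − 1/5) · (1 − 1/11) · (1 − 1/19) · (1 − 1/83)
       = 10494935 · 59040/86735 = 7143840.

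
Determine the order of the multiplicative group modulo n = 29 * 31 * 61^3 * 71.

φ(29) = 29 − 1 = 28.
φ(31) = 31 − 1 = 30.
φ(61^3) = 61^2·(61−1) = 3721·60 = 223260.
φ(71) = 71 − 1 = 70.
φ(14487970249) = 28 × 30 × 223260 × 70 = 13127688000.

13127688000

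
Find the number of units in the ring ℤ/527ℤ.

480

First factor: 527 = 17 · 31.
φ(17) = 17 − 1 = 16.
φ(31) = 31 − 1 = 30.
Since φ is multiplicative, φ(527) = 16 · 30 = 480.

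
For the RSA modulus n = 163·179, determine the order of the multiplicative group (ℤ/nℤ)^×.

28836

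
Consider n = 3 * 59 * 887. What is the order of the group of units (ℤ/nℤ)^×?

102776

φ(156999) = 156999 · (1 − 1/3) · (1 − 1/59) · (1 − 1/887)
       = 156999 · 102776/156999 = 102776.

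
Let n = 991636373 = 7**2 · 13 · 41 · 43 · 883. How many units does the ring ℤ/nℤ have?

φ(991636373) = 991636373 · (1 − 1/7) · (1 − 1/13) · (1 − 1/41) · (1 − 1/43) · (1 − 1/883)
       = 991636373 · 106686720/141662339 = 746807040.

746807040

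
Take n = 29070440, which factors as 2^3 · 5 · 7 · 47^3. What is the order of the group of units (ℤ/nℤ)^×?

φ(29070440) = 29070440 · (1 − 1/2) · (1 − 1/5) · (1 − 1/7) · (1 − 1/47)
       = 29070440 · 1104/3290 = 9754944.

9754944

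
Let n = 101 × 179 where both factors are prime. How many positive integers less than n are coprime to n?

φ(18079) = 18079 · (1 − 1/101) · (1 − 1/179)
       = 18079 · 17800/18079 = 17800.

17800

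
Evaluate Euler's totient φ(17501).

15120

Prime factorization: 17501 = 11 × 37 × 43.
φ(11) = 11 − 1 = 10.
φ(37) = 37 − 1 = 36.
φ(43) = 43 − 1 = 42.
Since φ is multiplicative, φ(17501) = 10 · 36 · 42 = 15120.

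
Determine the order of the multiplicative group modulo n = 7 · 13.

72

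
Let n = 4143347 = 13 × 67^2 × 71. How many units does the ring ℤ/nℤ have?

φ(4143347) = 4143347 · (1 − 1/13) · (1 − 1/67) · (1 − 1/71)
       = 4143347 · 55440/61841 = 3714480.

3714480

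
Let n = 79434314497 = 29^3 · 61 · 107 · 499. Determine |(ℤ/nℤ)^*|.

φ(29^3) = 29^3 − 29^2 = 24389 − 841 = 23548.
φ(61) = 61 − 1 = 60.
φ(107) = 107 − 1 = 106.
φ(499) = 499 − 1 = 498.
φ(79434314497) = 23548 × 60 × 106 × 498 = 74583109440.

74583109440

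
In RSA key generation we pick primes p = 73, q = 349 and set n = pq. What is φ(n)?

25056

φ(73) = 73 − 1 = 72.
φ(349) = 349 − 1 = 348.
φ(25477) = 72 × 348 = 25056.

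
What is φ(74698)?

32448

Factor 74698: 74698 = 2 * 13^3 * 17.
φ(74698) = 74698 · (1 − 1/2) · (1 − 1/13) · (1 − 1/17)
       = 74698 · 192/442 = 32448.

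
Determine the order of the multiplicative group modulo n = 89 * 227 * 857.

17024128

φ(89) = 89 − 1 = 88.
φ(227) = 227 − 1 = 226.
φ(857) = 857 − 1 = 856.
Since φ is multiplicative, φ(17313971) = 88 · 226 · 856 = 17024128.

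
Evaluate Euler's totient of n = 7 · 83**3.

3389388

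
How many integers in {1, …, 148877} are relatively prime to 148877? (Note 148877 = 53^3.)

146068

φ(148877) = 148877 · (1 − 1/53)
       = 148877 · 52/53 = 146068.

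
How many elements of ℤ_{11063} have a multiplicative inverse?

Factor 11063: 11063 = 13 · 23 · 37.
φ(13) = 13 − 1 = 12.
φ(23) = 23 − 1 = 22.
φ(37) = 37 − 1 = 36.
φ(11063) = 12 × 22 × 36 = 9504.

9504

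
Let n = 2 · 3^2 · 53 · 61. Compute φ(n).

18720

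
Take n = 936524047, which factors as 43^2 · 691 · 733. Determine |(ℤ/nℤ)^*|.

912174480

φ(936524047) = 936524047 · (1 − 1/43) · (1 − 1/691) · (1 − 1/733)
       = 936524047 · 21213360/21779629 = 912174480.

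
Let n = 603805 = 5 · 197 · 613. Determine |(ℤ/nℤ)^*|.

479808

φ(603805) = 603805 · (1 − 1/5) · (1 − 1/197) · (1 − 1/613)
       = 603805 · 479808/603805 = 479808.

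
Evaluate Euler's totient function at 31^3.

φ(29791) = 29791 · (1 − 1/31)
       = 29791 · 30/31 = 28830.

28830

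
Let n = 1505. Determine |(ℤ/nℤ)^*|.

1008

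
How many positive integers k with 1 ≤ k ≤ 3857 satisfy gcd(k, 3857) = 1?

3024

3857 = 7 × 19 × 29.
φ(7) = 7 − 1 = 6.
φ(19) = 19 − 1 = 18.
φ(29) = 29 − 1 = 28.
Multiply: 6 · 18 · 28 = 3024.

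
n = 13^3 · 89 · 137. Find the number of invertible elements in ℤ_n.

φ(26788021) = 26788021 · (1 − 1/13) · (1 − 1/89) · (1 − 1/137)
       = 26788021 · 143616/158509 = 24271104.

24271104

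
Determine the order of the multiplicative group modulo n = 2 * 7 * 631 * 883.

φ(7800422) = 7800422 · (1 − 1/2) · (1 − 1/7) · (1 − 1/631) · (1 − 1/883)
       = 7800422 · 3333960/7800422 = 3333960.

3333960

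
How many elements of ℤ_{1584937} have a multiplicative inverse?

1411200

Prime factorization: 1584937 = 29 × 31 × 41 × 43.
φ(1584937) = 1584937 · (1 − 1/29) · (1 − 1/31) · (1 − 1/41) · (1 − 1/43)
       = 1584937 · 1411200/1584937 = 1411200.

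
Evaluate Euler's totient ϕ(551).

504

Factor 551: 551 = 19 · 29.
φ(551) = 551 · (1 − 1/19) · (1 − 1/29)
       = 551 · 504/551 = 504.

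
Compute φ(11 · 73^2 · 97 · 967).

φ(5498403581) = 5498403581 · (1 − 1/11) · (1 − 1/73) · (1 − 1/97) · (1 − 1/967)
       = 5498403581 · 66769920/75320597 = 4874204160.

4874204160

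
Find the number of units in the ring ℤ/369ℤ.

First factor: 369 = 3**2 · 41.
φ(369) = 369 · (1 − 1/3) · (1 − 1/41)
       = 369 · 80/123 = 240.

240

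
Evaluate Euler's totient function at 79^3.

φ(493039) = 493039 · (1 − 1/79)
       = 493039 · 78/79 = 486798.

486798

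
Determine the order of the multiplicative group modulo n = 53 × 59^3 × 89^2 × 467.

38317216775552

φ(40265101517309) = 40265101517309 · (1 − 1/53) · (1 − 1/59) · (1 − 1/89) · (1 − 1/467)
       = 40265101517309 · 123680128/129967501 = 38317216775552.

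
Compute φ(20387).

18144

Factor 20387: 20387 = 19 × 29 × 37.
φ(20387) = 20387 · (1 − 1/19) · (1 − 1/29) · (1 − 1/37)
       = 20387 · 18144/20387 = 18144.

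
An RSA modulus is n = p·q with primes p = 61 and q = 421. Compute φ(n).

φ(25681) = 25681 · (1 − 1/61) · (1 − 1/421)
       = 25681 · 25200/25681 = 25200.

25200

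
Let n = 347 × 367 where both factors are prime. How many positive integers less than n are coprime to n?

126636

φ(127349) = 127349 · (1 − 1/347) · (1 − 1/367)
       = 127349 · 126636/127349 = 126636.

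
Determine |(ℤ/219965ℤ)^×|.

161280

Prime factorization: 219965 = 5 × 29 × 37 × 41.
φ(219965) = 219965 · (1 − 1/5) · (1 − 1/29) · (1 − 1/37) · (1 − 1/41)
       = 219965 · 161280/219965 = 161280.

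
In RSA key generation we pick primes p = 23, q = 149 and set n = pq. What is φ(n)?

3256

For distinct primes, φ(pq) = (p−1)(q−1) = 22 × 148 = 3256.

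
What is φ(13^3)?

φ(2197) = 2197 · (1 − 1/13)
       = 2197 · 12/13 = 2028.

2028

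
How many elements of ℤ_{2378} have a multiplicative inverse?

1120

Prime factorization: 2378 = 2 · 29 · 41.
φ(2) = 2 − 1 = 1.
φ(29) = 29 − 1 = 28.
φ(41) = 41 − 1 = 40.
Since φ is multiplicative, φ(2378) = 1 · 28 · 40 = 1120.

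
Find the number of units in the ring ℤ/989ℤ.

924

First factor: 989 = 23 · 43.
φ(23) = 23 − 1 = 22.
φ(43) = 43 − 1 = 42.
φ(989) = 22 × 42 = 924.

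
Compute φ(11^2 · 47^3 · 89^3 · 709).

φ(6279068186623243) = 6279068186623243 · (1 − 1/11) · (1 − 1/47) · (1 − 1/89) · (1 − 1/709)
       = 6279068186623243 · 28659840/32623217 = 5516227586559360.

5516227586559360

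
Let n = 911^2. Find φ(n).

829010

φ(911^2) = 911^2 − 911^1 = 829921 − 911 = 829010.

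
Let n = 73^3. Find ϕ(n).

383688

φ(73^3) = 73^2·(73−1) = 5329·72 = 383688.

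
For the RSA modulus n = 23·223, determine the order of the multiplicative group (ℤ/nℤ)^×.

4884

φ(n) = (p − 1)(q − 1) = (23−1)(223−1) = 22·222 = 4884.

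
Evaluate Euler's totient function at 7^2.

42

φ(7^2) = 7^2 − 7^1 = 49 − 7 = 42.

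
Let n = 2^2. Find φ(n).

2

φ(2^2) = 2^2 − 2^1 = 4 − 2 = 2.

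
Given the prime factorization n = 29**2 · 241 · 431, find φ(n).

83798400

φ(29^2) = 29^1·(29−1) = 29·28 = 812.
φ(241) = 241 − 1 = 240.
φ(431) = 431 − 1 = 430.
φ(87355511) = 812 × 240 × 430 = 83798400.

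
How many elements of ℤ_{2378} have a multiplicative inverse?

1120

Prime factorization: 2378 = 2 · 29 · 41.
φ(2) = 2 − 1 = 1.
φ(29) = 29 − 1 = 28.
φ(41) = 41 − 1 = 40.
Multiply: 1 · 28 · 40 = 1120.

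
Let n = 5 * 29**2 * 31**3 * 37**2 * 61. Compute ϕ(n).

7483696012800

φ(10461268882895) = 10461268882895 · (1 − 1/5) · (1 − 1/29) · (1 − 1/31) · (1 − 1/37) · (1 − 1/61)
       = 10461268882895 · 7257600/10145215 = 7483696012800.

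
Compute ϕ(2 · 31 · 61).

1800

φ(2) = 2 − 1 = 1.
φ(31) = 31 − 1 = 30.
φ(61) = 61 − 1 = 60.
Since φ is multiplicative, φ(3782) = 1 · 30 · 60 = 1800.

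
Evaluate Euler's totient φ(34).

34 = 2 * 17.
φ(2) = 2 − 1 = 1.
φ(17) = 17 − 1 = 16.
Multiply: 1 · 16 = 16.

16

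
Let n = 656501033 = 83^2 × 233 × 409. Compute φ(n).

φ(83^2) = 83^1·(83−1) = 83·82 = 6806.
φ(233) = 233 − 1 = 232.
φ(409) = 409 − 1 = 408.
φ(656501033) = 6806 × 232 × 408 = 644228736.

644228736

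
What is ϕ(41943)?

Prime factorization: 41943 = 3 · 11 · 31 · 41.
φ(41943) = 41943 · (1 − 1/3) · (1 − 1/11) · (1 − 1/31) · (1 − 1/41)
       = 41943 · 24000/41943 = 24000.

24000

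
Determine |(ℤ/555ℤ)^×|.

Prime factorization: 555 = 3 · 5 · 37.
φ(3) = 3 − 1 = 2.
φ(5) = 5 − 1 = 4.
φ(37) = 37 − 1 = 36.
Since φ is multiplicative, φ(555) = 2 · 4 · 36 = 288.

288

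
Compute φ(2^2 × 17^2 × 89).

47872

φ(2^2) = 2^1·(2−1) = 2·1 = 2.
φ(17^2) = 17^2 − 17^1 = 289 − 17 = 272.
φ(89) = 89 − 1 = 88.
Since φ is multiplicative, φ(102884) = 2 · 272 · 88 = 47872.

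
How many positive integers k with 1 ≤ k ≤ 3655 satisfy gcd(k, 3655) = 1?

First factor: 3655 = 5 × 17 × 43.
φ(3655) = 3655 · (1 − 1/5) · (1 − 1/17) · (1 − 1/43)
       = 3655 · 2688/3655 = 2688.

2688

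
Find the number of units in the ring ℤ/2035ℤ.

2035 = 5 * 11 * 37.
φ(5) = 5 − 1 = 4.
φ(11) = 11 − 1 = 10.
φ(37) = 37 − 1 = 36.
Multiply: 4 · 10 · 36 = 1440.

1440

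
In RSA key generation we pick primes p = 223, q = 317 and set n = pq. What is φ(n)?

70152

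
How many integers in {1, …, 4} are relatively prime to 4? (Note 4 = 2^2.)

2

φ(4) = 4 · (1 − 1/2)
       = 4 · 1/2 = 2.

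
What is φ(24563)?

First factor: 24563 = 7 × 11**2 × 29.
φ(7) = 7 − 1 = 6.
φ(11^2) = 11^2 − 11^1 = 121 − 11 = 110.
φ(29) = 29 − 1 = 28.
φ(24563) = 6 × 110 × 28 = 18480.

18480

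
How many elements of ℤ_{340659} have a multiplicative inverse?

Factor 340659: 340659 = 3**3 · 11 · 31 · 37.
φ(340659) = 340659 · (1 − 1/3) · (1 − 1/11) · (1 − 1/31) · (1 − 1/37)
       = 340659 · 21600/37851 = 194400.

194400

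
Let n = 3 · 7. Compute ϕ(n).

φ(21) = 21 · (1 − 1/3) · (1 − 1/7)
       = 21 · 12/21 = 12.

12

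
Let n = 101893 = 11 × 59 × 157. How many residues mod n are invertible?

90480

φ(101893) = 101893 · (1 − 1/11) · (1 − 1/59) · (1 − 1/157)
       = 101893 · 90480/101893 = 90480.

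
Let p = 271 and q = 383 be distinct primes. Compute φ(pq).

103140

For distinct primes, φ(pq) = (p−1)(q−1) = 270 × 382 = 103140.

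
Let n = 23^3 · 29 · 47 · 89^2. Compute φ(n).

117399675008

φ(131358861941) = 131358861941 · (1 − 1/23) · (1 − 1/29) · (1 − 1/47) · (1 − 1/89)
       = 131358861941 · 2493568/2790061 = 117399675008.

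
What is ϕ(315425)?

216000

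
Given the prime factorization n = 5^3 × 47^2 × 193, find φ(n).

41510400

φ(53292125) = 53292125 · (1 − 1/5) · (1 − 1/47) · (1 − 1/193)
       = 53292125 · 35328/45355 = 41510400.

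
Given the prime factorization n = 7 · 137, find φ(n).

φ(7) = 7 − 1 = 6.
φ(137) = 137 − 1 = 136.
Multiply: 6 · 136 = 816.

816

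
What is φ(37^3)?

49284

φ(37^3) = 37^3 − 37^2 = 50653 − 1369 = 49284.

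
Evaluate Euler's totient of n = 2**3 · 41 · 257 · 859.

35143680

φ(72410264) = 72410264 · (1 − 1/2) · (1 − 1/41) · (1 − 1/257) · (1 − 1/859)
       = 72410264 · 8785920/18102566 = 35143680.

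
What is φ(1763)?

1680

1763 = 41 × 43.
φ(41) = 41 − 1 = 40.
φ(43) = 43 − 1 = 42.
Since φ is multiplicative, φ(1763) = 40 · 42 = 1680.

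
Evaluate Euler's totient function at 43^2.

φ(43^2) = 43^2 − 43^1 = 1849 − 43 = 1806.

1806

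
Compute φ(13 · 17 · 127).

φ(13) = 13 − 1 = 12.
φ(17) = 17 − 1 = 16.
φ(127) = 127 − 1 = 126.
Since φ is multiplicative, φ(28067) = 12 · 16 · 126 = 24192.

24192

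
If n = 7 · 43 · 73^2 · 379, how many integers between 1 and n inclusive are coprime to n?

φ(7) = 7 − 1 = 6.
φ(43) = 43 − 1 = 42.
φ(73^2) = 73^2 − 73^1 = 5329 − 73 = 5256.
φ(379) = 379 − 1 = 378.
Multiply: 6 · 42 · 5256 · 378 = 500665536.

500665536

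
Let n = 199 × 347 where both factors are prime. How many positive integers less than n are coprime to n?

68508

φ(199) = 199 − 1 = 198.
φ(347) = 347 − 1 = 346.
φ(69053) = 198 × 346 = 68508.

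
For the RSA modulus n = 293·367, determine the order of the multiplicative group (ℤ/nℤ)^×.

106872

φ(pq) = (p−1)(q−1) = 292 · 366 = 106872.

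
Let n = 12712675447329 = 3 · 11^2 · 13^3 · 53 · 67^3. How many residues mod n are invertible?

φ(12712675447329) = 12712675447329 · (1 − 1/3) · (1 − 1/11) · (1 − 1/13) · (1 − 1/53) · (1 − 1/67)
       = 12712675447329 · 823680/1523379 = 6873651607680.

6873651607680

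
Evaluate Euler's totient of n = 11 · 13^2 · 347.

φ(645073) = 645073 · (1 − 1/11) · (1 − 1/13) · (1 − 1/347)
       = 645073 · 41520/49621 = 539760.

539760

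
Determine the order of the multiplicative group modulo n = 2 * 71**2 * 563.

φ(2) = 2 − 1 = 1.
φ(71^2) = 71^2 − 71^1 = 5041 − 71 = 4970.
φ(563) = 563 − 1 = 562.
φ(5676166) = 1 × 4970 × 562 = 2793140.

2793140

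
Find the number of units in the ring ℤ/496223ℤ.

362880

Factor 496223: 496223 = 7^2 × 13 × 19 × 41.
φ(7^2) = 7^1·(7−1) = 7·6 = 42.
φ(13) = 13 − 1 = 12.
φ(19) = 19 − 1 = 18.
φ(41) = 41 − 1 = 40.
φ(496223) = 42 × 12 × 18 × 40 = 362880.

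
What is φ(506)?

506 = 2 * 11 * 23.
φ(506) = 506 · (1 − 1/2) · (1 − 1/11) · (1 − 1/23)
       = 506 · 220/506 = 220.

220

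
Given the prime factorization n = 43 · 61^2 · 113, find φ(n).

17216640

φ(18080339) = 18080339 · (1 − 1/43) · (1 − 1/61) · (1 − 1/113)
       = 18080339 · 282240/296399 = 17216640.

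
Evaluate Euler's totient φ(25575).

12000

Factor 25575: 25575 = 3 × 5**2 × 11 × 31.
φ(3) = 3 − 1 = 2.
φ(5^2) = 5^1·(5−1) = 5·4 = 20.
φ(11) = 11 − 1 = 10.
φ(31) = 31 − 1 = 30.
Since φ is multiplicative, φ(25575) = 2 · 20 · 10 · 30 = 12000.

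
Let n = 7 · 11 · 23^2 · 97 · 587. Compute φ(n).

1707932160

φ(2319296287) = 2319296287 · (1 − 1/7) · (1 − 1/11) · (1 − 1/23) · (1 − 1/97) · (1 − 1/587)
       = 2319296287 · 74257920/100838969 = 1707932160.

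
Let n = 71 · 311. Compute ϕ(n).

21700

φ(71) = 71 − 1 = 70.
φ(311) = 311 − 1 = 310.
Multiply: 70 · 310 = 21700.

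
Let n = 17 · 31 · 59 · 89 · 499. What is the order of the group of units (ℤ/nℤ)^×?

1220060160

φ(17) = 17 − 1 = 16.
φ(31) = 31 − 1 = 30.
φ(59) = 59 − 1 = 58.
φ(89) = 89 − 1 = 88.
φ(499) = 499 − 1 = 498.
φ(1380871223) = 16 × 30 × 58 × 88 × 498 = 1220060160.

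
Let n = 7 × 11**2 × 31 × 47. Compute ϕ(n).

φ(1234079) = 1234079 · (1 − 1/7) · (1 − 1/11) · (1 − 1/31) · (1 − 1/47)
       = 1234079 · 82800/112189 = 910800.

910800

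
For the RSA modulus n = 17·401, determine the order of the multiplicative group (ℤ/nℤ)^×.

For distinct primes, φ(pq) = (p−1)(q−1) = 16 × 400 = 6400.

6400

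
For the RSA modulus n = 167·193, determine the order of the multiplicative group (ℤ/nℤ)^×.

31872

φ(pq) = (p−1)(q−1) = 166 · 192 = 31872.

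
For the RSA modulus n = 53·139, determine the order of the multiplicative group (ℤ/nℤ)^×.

7176

φ(pq) = (p−1)(q−1) = 52 · 138 = 7176.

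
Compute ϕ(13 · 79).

936

φ(13) = 13 − 1 = 12.
φ(79) = 79 − 1 = 78.
Multiply: 12 · 78 = 936.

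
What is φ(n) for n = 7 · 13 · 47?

φ(7) = 7 − 1 = 6.
φ(13) = 13 − 1 = 12.
φ(47) = 47 − 1 = 46.
φ(4277) = 6 × 12 × 46 = 3312.

3312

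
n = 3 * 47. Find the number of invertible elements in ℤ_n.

φ(141) = 141 · (1 − 1/3) · (1 − 1/47)
       = 141 · 92/141 = 92.

92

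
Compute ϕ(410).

First factor: 410 = 2 * 5 * 41.
φ(410) = 410 · (1 − 1/2) · (1 − 1/5) · (1 − 1/41)
       = 410 · 160/410 = 160.

160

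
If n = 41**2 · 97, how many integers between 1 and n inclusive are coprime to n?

157440

φ(41^2) = 41^1·(41−1) = 41·40 = 1640.
φ(97) = 97 − 1 = 96.
Since φ is multiplicative, φ(163057) = 1640 · 96 = 157440.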